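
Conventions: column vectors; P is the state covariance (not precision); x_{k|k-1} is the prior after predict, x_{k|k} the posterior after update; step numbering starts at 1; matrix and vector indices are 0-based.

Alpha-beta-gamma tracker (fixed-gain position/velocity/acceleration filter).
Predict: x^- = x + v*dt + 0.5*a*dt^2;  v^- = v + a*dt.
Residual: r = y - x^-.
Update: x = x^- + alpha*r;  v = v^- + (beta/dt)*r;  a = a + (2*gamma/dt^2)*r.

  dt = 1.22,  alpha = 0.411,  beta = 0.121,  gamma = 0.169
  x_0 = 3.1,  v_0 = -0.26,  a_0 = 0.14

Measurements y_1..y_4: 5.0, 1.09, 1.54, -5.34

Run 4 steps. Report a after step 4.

a_post = -2.3837

step 1: x_pred=2.8870  r=2.1130  x^+=3.7554  v^+=0.1204  a^+=0.6198
step 2: x_pred=4.3636  r=-3.2736  x^+=3.0181  v^+=0.5519  a^+=-0.1236
step 3: x_pred=3.5995  r=-2.0595  x^+=2.7531  v^+=0.1969  a^+=-0.5912
step 4: x_pred=2.5533  r=-7.8933  x^+=-0.6909  v^+=-1.3073  a^+=-2.3837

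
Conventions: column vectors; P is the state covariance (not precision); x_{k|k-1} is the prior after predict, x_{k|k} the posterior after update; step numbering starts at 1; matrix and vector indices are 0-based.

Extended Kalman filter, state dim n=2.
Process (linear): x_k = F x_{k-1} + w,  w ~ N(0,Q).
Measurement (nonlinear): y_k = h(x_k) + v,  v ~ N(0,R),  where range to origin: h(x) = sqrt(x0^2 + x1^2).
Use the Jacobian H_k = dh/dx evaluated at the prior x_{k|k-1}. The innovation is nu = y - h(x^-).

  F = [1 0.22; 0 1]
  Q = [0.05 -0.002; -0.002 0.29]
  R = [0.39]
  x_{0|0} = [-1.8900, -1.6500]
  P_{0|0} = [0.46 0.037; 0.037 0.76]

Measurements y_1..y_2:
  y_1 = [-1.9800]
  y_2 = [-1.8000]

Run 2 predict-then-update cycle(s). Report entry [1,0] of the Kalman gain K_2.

step 1: x^-=[-2.2530, -1.6500]  P^-=[0.5631 0.2022; 0.2022 1.0500]  H_jac=[-0.8068 -0.5909]  S=[1.3158]  K=[-0.4360; -0.5955]  nu=[-4.7726]  x^+=[-0.1720, 1.1919]  P^+=[0.3129 -0.1394; -0.1394 0.5834]
step 2: x^-=[0.0902, 1.1919]  P^-=[0.3298 -0.0131; -0.0131 0.8734]  H_jac=[0.0755 0.9971]  S=[1.2584]  K=[0.0094; 0.6913]  nu=[-2.9953]  x^+=[0.0620, -0.8789]  P^+=[0.3297 -0.0213; -0.0213 0.2720]

K[1,0] = 0.6913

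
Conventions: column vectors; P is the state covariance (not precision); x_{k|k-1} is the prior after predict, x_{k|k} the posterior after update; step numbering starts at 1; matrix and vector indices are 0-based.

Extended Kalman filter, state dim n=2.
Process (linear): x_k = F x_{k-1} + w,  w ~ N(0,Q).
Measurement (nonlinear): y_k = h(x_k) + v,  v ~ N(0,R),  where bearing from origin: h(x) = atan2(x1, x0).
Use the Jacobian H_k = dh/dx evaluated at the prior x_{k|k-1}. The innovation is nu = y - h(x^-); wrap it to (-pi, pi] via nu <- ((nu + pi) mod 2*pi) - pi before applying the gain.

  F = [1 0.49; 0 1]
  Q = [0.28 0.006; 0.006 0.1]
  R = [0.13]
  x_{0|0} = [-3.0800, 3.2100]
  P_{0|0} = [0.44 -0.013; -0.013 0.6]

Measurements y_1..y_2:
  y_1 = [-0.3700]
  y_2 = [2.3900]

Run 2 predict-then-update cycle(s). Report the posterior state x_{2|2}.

x_post = [2.7230, 5.1233]

step 1: x^-=[-1.5071, 3.2100]  P^-=[0.8513 0.2870; 0.2870 0.7000]  H_jac=[-0.2553 -0.1198]  S=[0.2131]  K=[-1.1812; -0.7375]  nu=[-2.3797]  x^+=[1.3040, 4.9651]  P^+=[0.5540 0.1014; 0.1014 0.5841]
step 2: x^-=[3.7369, 4.9651]  P^-=[1.0736 0.3936; 0.3936 0.6841]  H_jac=[-0.1286 0.0968]  S=[0.1444]  K=[-0.6924; 0.1080]  nu=[1.4644]  x^+=[2.7230, 5.1233]  P^+=[1.0044 0.4044; 0.4044 0.6824]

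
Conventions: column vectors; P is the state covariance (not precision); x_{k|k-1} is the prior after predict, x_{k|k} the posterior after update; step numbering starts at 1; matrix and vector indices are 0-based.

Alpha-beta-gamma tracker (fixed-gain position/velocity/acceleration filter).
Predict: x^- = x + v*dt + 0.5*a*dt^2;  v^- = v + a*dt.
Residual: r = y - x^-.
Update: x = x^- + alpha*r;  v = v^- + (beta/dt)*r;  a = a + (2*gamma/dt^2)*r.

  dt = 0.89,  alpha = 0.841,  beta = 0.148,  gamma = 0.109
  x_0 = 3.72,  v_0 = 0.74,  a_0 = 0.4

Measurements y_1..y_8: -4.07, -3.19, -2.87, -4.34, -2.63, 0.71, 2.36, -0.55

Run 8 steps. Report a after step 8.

step 1: x_pred=4.5370  r=-8.6070  x^+=-2.7015  v^+=-0.3353  a^+=-1.9688
step 2: x_pred=-3.7796  r=0.5896  x^+=-3.2838  v^+=-1.9895  a^+=-1.8065
step 3: x_pred=-5.7699  r=2.8999  x^+=-3.3311  v^+=-3.1151  a^+=-1.0084
step 4: x_pred=-6.5029  r=2.1629  x^+=-4.6839  v^+=-3.6529  a^+=-0.4132
step 5: x_pred=-8.0986  r=5.4686  x^+=-3.4995  v^+=-3.1112  a^+=1.0919
step 6: x_pred=-5.8361  r=6.5461  x^+=-0.3308  v^+=-1.0509  a^+=2.8935
step 7: x_pred=-0.1202  r=2.4802  x^+=1.9657  v^+=1.9367  a^+=3.5761
step 8: x_pred=5.1056  r=-5.6556  x^+=0.3492  v^+=4.1789  a^+=2.0195

a_post = 2.0195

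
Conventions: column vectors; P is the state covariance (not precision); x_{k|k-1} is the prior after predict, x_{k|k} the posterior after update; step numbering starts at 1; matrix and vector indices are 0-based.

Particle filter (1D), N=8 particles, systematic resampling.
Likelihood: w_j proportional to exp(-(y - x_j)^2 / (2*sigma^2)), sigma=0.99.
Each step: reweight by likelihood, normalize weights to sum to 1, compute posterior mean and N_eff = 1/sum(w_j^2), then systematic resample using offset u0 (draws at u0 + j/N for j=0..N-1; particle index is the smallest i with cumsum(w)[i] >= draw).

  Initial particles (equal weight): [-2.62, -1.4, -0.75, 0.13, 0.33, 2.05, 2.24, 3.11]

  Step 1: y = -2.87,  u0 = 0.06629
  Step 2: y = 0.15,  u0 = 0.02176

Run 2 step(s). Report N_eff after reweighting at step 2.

N_eff = 2.9712

step 1: w=[0.6835, 0.2343, 0.0713, 0.0072, 0.0038, 0.0000, 0.0000, 0.0000]  mean=-2.1700  Neff=1.8969  idx=[0, 0, 0, 0, 0, 1, 1, 2]
step 2: w=[0.0148, 0.0148, 0.0148, 0.0148, 0.0148, 0.2177, 0.2177, 0.4906]  mean=-1.1714  Neff=2.9712  idx=[1, 5, 5, 6, 7, 7, 7, 7]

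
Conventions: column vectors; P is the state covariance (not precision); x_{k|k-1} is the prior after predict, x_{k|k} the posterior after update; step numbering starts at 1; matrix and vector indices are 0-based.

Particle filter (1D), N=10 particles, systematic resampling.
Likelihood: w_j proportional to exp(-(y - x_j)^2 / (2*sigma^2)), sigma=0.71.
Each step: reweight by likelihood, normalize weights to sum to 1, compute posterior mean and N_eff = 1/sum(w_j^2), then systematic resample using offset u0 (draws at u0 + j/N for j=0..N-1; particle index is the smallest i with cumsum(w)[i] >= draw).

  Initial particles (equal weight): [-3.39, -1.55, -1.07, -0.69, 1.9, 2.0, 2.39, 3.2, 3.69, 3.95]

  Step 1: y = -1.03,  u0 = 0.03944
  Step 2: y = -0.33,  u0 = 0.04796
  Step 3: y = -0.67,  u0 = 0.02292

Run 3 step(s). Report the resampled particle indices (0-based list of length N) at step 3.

resampled_idx = [0, 1, 2, 3, 4, 5, 6, 7, 8, 9]

step 1: w=[0.0015, 0.2876, 0.3755, 0.3353, 0.0001, 0.0000, 0.0000, 0.0000, 0.0000, 0.0000]  mean=-1.0837  Neff=2.9751  idx=[1, 1, 1, 2, 2, 2, 2, 3, 3, 3]
step 2: w=[0.0405, 0.0405, 0.0405, 0.1029, 0.1029, 0.1029, 0.1029, 0.1557, 0.1557, 0.1557]  mean=-0.9507  Neff=8.3346  idx=[1, 3, 4, 5, 6, 7, 7, 8, 9, 9]
step 3: w=[0.0523, 0.0961, 0.0961, 0.0961, 0.0961, 0.1126, 0.1126, 0.1126, 0.1126, 0.1126]  mean=-0.8811  Neff=9.6960  idx=[0, 1, 2, 3, 4, 5, 6, 7, 8, 9]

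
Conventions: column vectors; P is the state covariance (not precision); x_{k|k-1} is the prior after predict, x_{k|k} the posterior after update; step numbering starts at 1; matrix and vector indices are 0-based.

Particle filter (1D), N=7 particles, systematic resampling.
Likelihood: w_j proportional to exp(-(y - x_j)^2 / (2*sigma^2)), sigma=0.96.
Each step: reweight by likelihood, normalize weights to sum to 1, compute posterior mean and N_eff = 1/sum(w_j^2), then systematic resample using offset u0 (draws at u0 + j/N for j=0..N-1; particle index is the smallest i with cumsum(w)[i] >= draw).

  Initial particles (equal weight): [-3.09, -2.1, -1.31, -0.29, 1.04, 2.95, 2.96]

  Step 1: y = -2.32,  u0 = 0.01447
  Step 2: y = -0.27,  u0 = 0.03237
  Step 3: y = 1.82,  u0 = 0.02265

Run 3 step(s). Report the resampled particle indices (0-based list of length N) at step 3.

step 1: w=[0.3042, 0.4087, 0.2413, 0.0449, 0.0009, 0.0000, 0.0000]  mean=-2.1265  Neff=3.1266  idx=[0, 0, 0, 1, 1, 2, 2]
step 2: w=[0.0091, 0.0091, 0.0091, 0.1100, 0.1100, 0.3764, 0.3764]  mean=-1.5322  Neff=3.2487  idx=[3, 4, 5, 5, 5, 6, 6]
step 3: w=[0.0096, 0.0096, 0.1962, 0.1962, 0.1962, 0.1962, 0.1962]  mean=-1.3251  Neff=5.1919  idx=[2, 2, 3, 4, 4, 5, 6]

resampled_idx = [2, 2, 3, 4, 4, 5, 6]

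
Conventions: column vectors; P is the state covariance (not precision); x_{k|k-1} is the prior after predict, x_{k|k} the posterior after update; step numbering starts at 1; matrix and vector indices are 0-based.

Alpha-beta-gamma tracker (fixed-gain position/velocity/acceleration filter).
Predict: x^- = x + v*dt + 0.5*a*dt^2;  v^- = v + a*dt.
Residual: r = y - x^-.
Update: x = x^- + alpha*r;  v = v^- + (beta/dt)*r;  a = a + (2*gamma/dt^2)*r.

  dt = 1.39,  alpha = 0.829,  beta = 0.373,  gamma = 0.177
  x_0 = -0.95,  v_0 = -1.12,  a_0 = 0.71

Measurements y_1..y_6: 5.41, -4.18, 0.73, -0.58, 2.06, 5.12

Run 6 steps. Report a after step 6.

step 1: x_pred=-1.8209  r=7.2309  x^+=4.1735  v^+=1.8073  a^+=2.0348
step 2: x_pred=8.6514  r=-12.8314  x^+=-1.9858  v^+=1.1925  a^+=-0.3161
step 3: x_pred=-0.6337  r=1.3637  x^+=0.4968  v^+=1.1190  a^+=-0.0663
step 4: x_pred=1.9882  r=-2.5682  x^+=-0.1408  v^+=0.3377  a^+=-0.5368
step 5: x_pred=-0.1900  r=2.2500  x^+=1.6753  v^+=0.1953  a^+=-0.1246
step 6: x_pred=1.8264  r=3.2936  x^+=4.5568  v^+=0.9060  a^+=0.4789

a_post = 0.4789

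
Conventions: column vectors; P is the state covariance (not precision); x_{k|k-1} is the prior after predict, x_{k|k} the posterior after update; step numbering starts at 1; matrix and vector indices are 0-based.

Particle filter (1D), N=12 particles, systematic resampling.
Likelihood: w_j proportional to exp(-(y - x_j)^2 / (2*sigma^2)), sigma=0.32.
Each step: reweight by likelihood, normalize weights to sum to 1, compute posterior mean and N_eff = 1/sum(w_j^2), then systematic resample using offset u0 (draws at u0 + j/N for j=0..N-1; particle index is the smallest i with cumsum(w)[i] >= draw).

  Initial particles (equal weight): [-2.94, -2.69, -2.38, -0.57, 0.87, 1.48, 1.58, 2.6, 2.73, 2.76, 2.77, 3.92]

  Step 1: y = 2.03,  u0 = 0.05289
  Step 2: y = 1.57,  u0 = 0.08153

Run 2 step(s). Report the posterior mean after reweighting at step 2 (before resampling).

step 1: w=[0.0000, 0.0000, 0.0000, 0.0000, 0.0013, 0.2193, 0.3574, 0.1966, 0.0878, 0.0712, 0.0663, 0.0000]  mean=2.0215  Neff=4.3162  idx=[5, 5, 5, 6, 6, 6, 6, 7, 7, 8, 9, 10]
step 2: w=[0.1394, 0.1394, 0.1394, 0.1449, 0.1449, 0.1449, 0.1449, 0.0008, 0.0008, 0.0002, 0.0001, 0.0001]  mean=1.5404  Neff=7.0269  idx=[0, 1, 1, 2, 2, 3, 4, 4, 5, 5, 6, 7]

post_mean = 1.5404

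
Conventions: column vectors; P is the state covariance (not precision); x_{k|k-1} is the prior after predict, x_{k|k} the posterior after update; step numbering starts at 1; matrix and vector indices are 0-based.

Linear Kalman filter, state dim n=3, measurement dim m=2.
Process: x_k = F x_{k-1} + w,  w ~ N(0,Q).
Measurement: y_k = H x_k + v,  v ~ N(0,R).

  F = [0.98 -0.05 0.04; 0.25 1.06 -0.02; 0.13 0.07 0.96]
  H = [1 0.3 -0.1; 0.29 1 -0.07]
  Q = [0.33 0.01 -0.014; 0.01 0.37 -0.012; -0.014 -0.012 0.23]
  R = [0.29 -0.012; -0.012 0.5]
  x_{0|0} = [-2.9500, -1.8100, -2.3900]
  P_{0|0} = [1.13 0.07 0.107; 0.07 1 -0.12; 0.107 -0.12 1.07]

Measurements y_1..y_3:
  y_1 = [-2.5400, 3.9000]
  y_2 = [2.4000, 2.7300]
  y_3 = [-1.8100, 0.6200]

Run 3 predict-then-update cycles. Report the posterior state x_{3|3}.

step 1: x^-=[-2.8961, -2.6083, -2.8046]  P^-=[1.4215 0.2986 0.2785; 0.2986 1.6058 -0.0073; 0.2785 -0.0073 1.2520]  S=[1.9924 1.1886; 1.1886 2.3944]  K=[0.8129 -0.1148; -0.0423 0.7280; 0.1128 -0.0619]  nu=[0.8581, 7.1518]  x^+=[-3.0197, 2.5621, -3.1505]  P^+=[0.2951 -0.1420 0.1540; -0.1420 0.4064 0.0094; 0.1540 0.0094 1.2340]
step 2: x^-=[-3.2134, 2.0240, -3.2377]  P^-=[0.6424 -0.0870 0.2060; -0.0870 0.7683 0.0281; 0.2060 0.0281 1.4114]  S=[0.9205 0.2963; 0.2963 1.2665]  K=[0.6765 -0.0912; -0.0384 0.5942; 0.0892 -0.0295]  nu=[4.6825, 1.4113]  x^+=[-0.1747, 2.6826, -2.8619]  P^+=[0.2472 -0.1145 0.1554; -0.1145 0.3334 0.0374; 0.1554 0.0374 1.4045]
step 3: x^-=[-0.4198, 2.8572, -2.5823]  P^-=[0.5937 -0.0657 0.2085; -0.0657 0.6967 0.0510; 0.2085 0.0510 1.5720]  S=[0.8780 0.2820; 0.2820 1.2007]  K=[0.6549 -0.0773; -0.0247 0.5673; 0.0816 -0.0180]  nu=[-2.5056, -2.2962]  x^+=[-1.8832, 1.6166, -2.7454]  P^+=[0.2386 -0.1041 0.1650; -0.1041 0.3178 0.0518; 0.1650 0.0518 1.5666]

x_post = [-1.8832, 1.6166, -2.7454]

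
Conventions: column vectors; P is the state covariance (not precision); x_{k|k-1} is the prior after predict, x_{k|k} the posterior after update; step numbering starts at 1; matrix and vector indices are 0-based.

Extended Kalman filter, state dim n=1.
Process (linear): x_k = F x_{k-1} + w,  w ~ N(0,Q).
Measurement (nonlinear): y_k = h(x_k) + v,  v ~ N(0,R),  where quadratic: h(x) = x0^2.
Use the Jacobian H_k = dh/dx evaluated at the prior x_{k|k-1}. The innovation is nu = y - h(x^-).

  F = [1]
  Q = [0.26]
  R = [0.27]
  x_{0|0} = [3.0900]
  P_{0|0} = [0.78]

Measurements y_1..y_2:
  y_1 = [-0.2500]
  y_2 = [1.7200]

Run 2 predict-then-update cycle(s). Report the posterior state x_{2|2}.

step 1: x^-=[3.0900]  P^-=[1.0400]  H_jac=[6.1800]  S=[39.9901]  K=[0.1607]  nu=[-9.7981]  x^+=[1.5153]  P^+=[0.0070]
step 2: x^-=[1.5153]  P^-=[0.2670]  H_jac=[3.0305]  S=[2.7223]  K=[0.2973]  nu=[-0.5760]  x^+=[1.3440]  P^+=[0.0265]

x_post = [1.3440]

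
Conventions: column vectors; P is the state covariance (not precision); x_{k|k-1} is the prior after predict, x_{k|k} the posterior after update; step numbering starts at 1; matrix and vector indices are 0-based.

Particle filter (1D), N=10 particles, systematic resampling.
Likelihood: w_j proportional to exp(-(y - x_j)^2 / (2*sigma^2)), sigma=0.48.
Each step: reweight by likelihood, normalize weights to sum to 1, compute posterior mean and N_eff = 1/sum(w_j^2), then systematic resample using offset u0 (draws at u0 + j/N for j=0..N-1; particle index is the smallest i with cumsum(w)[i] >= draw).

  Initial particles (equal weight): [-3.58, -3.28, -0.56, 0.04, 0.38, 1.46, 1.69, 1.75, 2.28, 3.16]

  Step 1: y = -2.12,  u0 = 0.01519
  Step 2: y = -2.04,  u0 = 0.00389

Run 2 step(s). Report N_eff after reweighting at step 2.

step 1: w=[0.1423, 0.7833, 0.0739, 0.0006, 0.0000, 0.0000, 0.0000, 0.0000, 0.0000, 0.0000]  mean=-3.1197  Neff=1.5645  idx=[0, 0, 1, 1, 1, 1, 1, 1, 1, 1]
step 2: w=[0.0197, 0.0197, 0.1201, 0.1201, 0.1201, 0.1201, 0.1201, 0.1201, 0.1201, 0.1201]  mean=-3.2918  Neff=8.6104  idx=[0, 2, 3, 4, 5, 5, 6, 7, 8, 9]

N_eff = 8.6104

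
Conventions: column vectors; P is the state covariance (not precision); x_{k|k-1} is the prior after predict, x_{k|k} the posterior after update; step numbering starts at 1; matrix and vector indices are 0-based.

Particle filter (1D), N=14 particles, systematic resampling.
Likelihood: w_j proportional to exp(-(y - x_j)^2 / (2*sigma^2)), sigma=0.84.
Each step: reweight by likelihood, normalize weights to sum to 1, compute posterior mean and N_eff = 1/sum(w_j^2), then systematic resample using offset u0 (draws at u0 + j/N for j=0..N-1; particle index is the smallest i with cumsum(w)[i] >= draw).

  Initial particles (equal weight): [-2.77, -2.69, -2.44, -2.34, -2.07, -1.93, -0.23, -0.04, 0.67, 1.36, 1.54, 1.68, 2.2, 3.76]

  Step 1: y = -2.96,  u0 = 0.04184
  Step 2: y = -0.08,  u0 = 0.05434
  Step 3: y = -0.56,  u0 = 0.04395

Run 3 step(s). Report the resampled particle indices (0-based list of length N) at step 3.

resampled_idx = [1, 3, 5, 6, 7, 8, 8, 9, 10, 10, 11, 12, 13, 13]

step 1: w=[0.2137, 0.2082, 0.1810, 0.1670, 0.1251, 0.1034, 0.0011, 0.0005, 0.0000, 0.0000, 0.0000, 0.0000, 0.0000, 0.0000]  mean=-2.4431  Neff=5.6820  idx=[0, 0, 0, 1, 1, 1, 2, 2, 3, 3, 3, 4, 5, 5]
step 2: w=[0.0149, 0.0149, 0.0149, 0.0201, 0.0201, 0.0201, 0.0485, 0.0485, 0.0673, 0.0673, 0.0673, 0.1518, 0.2221, 0.2221]  mean=-2.1669  Neff=7.0472  idx=[3, 6, 7, 8, 10, 11, 11, 11, 12, 12, 12, 13, 13, 13]
step 3: w=[0.0155, 0.0314, 0.0314, 0.0408, 0.0408, 0.0765, 0.0765, 0.0765, 0.1018, 0.1018, 0.1018, 0.1018, 0.1018, 0.1018]  mean=-2.0394  Neff=11.7310  idx=[1, 3, 5, 6, 7, 8, 8, 9, 10, 10, 11, 12, 13, 13]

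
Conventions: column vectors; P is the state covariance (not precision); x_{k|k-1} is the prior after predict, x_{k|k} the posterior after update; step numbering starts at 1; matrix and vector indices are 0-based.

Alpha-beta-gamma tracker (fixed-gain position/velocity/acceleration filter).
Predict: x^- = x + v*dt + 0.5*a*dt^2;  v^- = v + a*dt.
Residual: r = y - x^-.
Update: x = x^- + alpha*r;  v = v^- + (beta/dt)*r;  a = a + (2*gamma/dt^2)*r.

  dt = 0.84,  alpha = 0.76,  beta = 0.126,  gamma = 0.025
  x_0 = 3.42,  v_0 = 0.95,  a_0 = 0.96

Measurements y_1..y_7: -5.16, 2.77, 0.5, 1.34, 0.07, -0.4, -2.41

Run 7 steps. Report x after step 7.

step 1: x_pred=4.5567  r=-9.7167  x^+=-2.8280  v^+=0.2989  a^+=0.2715
step 2: x_pred=-2.4812  r=5.2512  x^+=1.5097  v^+=1.3146  a^+=0.6436
step 3: x_pred=2.8410  r=-2.3410  x^+=1.0618  v^+=1.5040  a^+=0.4777
step 4: x_pred=2.4938  r=-1.1538  x^+=1.6169  v^+=1.7322  a^+=0.3959
step 5: x_pred=3.2116  r=-3.1416  x^+=0.8240  v^+=1.5935  a^+=0.1733
step 6: x_pred=2.2237  r=-2.6237  x^+=0.2297  v^+=1.3456  a^+=-0.0126
step 7: x_pred=1.3555  r=-3.7655  x^+=-1.5063  v^+=0.7701  a^+=-0.2795

x_post = -1.5063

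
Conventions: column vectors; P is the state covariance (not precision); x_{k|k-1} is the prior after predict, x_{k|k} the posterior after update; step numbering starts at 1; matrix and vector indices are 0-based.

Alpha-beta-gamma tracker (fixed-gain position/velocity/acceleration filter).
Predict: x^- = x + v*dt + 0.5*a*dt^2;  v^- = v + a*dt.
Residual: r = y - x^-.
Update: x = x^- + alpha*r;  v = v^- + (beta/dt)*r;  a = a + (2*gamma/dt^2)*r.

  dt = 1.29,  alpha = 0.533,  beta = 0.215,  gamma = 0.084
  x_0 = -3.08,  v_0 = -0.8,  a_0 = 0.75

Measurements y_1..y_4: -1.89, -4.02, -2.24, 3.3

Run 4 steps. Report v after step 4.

step 1: x_pred=-3.4880  r=1.5980  x^+=-2.6362  v^+=0.4338  a^+=0.9113
step 2: x_pred=-1.3183  r=-2.7017  x^+=-2.7583  v^+=1.1592  a^+=0.6386
step 3: x_pred=-0.7317  r=-1.5083  x^+=-1.5356  v^+=1.7315  a^+=0.4863
step 4: x_pred=1.1027  r=2.1973  x^+=2.2739  v^+=2.7251  a^+=0.7081

v_post = 2.7251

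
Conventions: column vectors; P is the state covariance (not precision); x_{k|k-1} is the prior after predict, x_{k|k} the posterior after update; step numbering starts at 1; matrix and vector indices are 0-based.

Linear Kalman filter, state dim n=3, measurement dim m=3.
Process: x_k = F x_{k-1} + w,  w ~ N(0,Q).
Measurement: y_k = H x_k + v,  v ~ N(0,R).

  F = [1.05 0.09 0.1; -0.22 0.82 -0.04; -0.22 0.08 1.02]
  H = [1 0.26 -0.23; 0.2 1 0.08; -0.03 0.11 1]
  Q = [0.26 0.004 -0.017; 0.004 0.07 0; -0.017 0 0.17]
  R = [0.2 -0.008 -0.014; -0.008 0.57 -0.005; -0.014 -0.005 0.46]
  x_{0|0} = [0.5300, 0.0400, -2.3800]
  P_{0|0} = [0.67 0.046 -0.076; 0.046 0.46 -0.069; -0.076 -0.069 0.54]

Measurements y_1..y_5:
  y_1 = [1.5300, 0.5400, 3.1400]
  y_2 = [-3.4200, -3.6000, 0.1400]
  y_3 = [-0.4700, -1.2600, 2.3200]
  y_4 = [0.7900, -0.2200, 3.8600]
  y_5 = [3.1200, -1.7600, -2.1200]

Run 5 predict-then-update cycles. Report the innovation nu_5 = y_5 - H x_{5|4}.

innov = [2.7314, -1.4530, -4.3113]

step 1: x^-=[0.3221, 0.0114, -2.5410]  P^-=[0.9993 -0.0808 -0.1970; -0.0808 0.3992 -0.0096; -0.1970 -0.0096 0.7884]  S=[1.3177 0.1914 -0.4228; 0.1914 0.9740 0.0480; -0.4228 0.0480 1.2644]  K=[0.8133 -0.0581 0.0876; -0.0387 0.4000 0.0009; -0.0991 0.0046 0.5941]  nu=[0.6205, 0.6675, 5.6894]  x^+=[1.2864, 0.2595, 0.7806]  P^+=[0.1934 -0.0823 0.0441; -0.0823 0.2472 -0.0307; 0.0441 -0.0307 0.2793]
step 2: x^-=[1.4522, -0.1015, 0.5339]  P^-=[0.4712 -0.0980 0.0065; -0.0980 0.2785 -0.0046; 0.0065 -0.0046 0.4497]  S=[0.6604 0.0485 -0.1282; 0.0485 0.8305 0.0562; -0.1282 0.0562 0.9127]  K=[0.6918 -0.0497 0.0800; -0.0594 0.3145 0.0040; -0.0555 0.0098 0.4835]  nu=[-4.7230, -3.8317, -0.3392]  x^+=[-1.6520, -1.0272, 0.5944]  P^+=[0.1652 -0.0705 0.0401; -0.0705 0.1956 -0.0225; 0.0401 -0.0225 0.2268]
step 3: x^-=[-1.7676, -0.5026, 0.8875]  P^-=[0.4407 -0.0843 0.0047; -0.0843 0.2375 -0.0019; 0.0047 -0.0019 0.3961]  S=[0.6319 0.0465 -0.1159; 0.0465 0.7938 0.0499; -0.1159 0.0499 0.8592]  K=[0.6772 -0.0389 0.0728; -0.0542 0.2805 0.0076; -0.0556 0.0136 0.4523]  nu=[1.6324, -0.4748, 1.4347]  x^+=[-0.5392, -0.7134, 1.4392]  P^+=[0.1593 -0.0627 0.0359; -0.0627 0.1743 -0.0182; 0.0359 -0.0182 0.2118]
step 4: x^-=[-0.4864, -0.5239, 1.5295]  P^-=[0.4345 -0.0772 0.0009; -0.0772 0.2197 0.0000; 0.0009 0.0000 0.3823]  S=[0.6290 0.0478 -0.1157; 0.0478 0.7786 0.0479; -0.1157 0.0479 0.8459]  K=[0.6738 -0.0331 0.0696; -0.0504 0.2648 0.0094; -0.0581 0.0158 0.4432]  nu=[1.7645, 0.2789, 2.3735]  x^+=[0.8586, -0.5166, 2.4832]  P^+=[0.1571 -0.0588 0.0339; -0.0588 0.1643 -0.0161; 0.0339 -0.0161 0.2074]
step 5: x^-=[1.1033, -0.7118, 2.3027]  P^-=[0.4324 -0.0739 -0.0007; -0.0739 0.2113 0.0008; -0.0007 0.0008 0.3786]  S=[0.6285 0.0485 -0.1161; 0.0485 0.7716 0.0472; -0.1161 0.0472 0.8423]  K=[0.6726 -0.0302 0.0685; -0.0484 0.2572 0.0101; -0.0593 0.0169 0.4405]  nu=[2.7314, -1.4530, -4.3113]  x^+=[2.6892, -1.2613, 0.2169]  P^+=[0.1562 -0.0569 0.0332; -0.0569 0.1595 -0.0152; 0.0332 -0.0152 0.2061]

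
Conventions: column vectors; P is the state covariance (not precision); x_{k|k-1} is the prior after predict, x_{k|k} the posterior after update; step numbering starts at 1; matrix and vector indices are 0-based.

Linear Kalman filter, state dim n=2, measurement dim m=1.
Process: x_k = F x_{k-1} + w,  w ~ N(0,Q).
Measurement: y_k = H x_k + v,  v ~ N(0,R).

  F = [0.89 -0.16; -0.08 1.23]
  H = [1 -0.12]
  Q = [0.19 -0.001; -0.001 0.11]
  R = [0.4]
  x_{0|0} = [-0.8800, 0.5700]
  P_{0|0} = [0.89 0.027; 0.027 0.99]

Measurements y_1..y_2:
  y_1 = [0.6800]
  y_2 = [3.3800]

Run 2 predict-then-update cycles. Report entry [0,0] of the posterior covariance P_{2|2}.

P_post[0,0] = 0.2013

step 1: x^-=[-0.8744, 0.7715]  P^-=[0.9126 -0.2293; -0.2293 1.6082]  S=[1.3908]  K=[0.6760; -0.3036]  nu=[1.6470]  x^+=[0.2389, 0.2714]  P^+=[0.2771 0.0561; 0.0561 1.4799]
step 2: x^-=[0.1692, 0.3148]  P^-=[0.4314 -0.2498; -0.2498 2.3397]  S=[0.9251]  K=[0.4988; -0.5736]  nu=[3.2486]  x^+=[1.7895, -1.5485]  P^+=[0.2013 0.0148; 0.0148 2.0354]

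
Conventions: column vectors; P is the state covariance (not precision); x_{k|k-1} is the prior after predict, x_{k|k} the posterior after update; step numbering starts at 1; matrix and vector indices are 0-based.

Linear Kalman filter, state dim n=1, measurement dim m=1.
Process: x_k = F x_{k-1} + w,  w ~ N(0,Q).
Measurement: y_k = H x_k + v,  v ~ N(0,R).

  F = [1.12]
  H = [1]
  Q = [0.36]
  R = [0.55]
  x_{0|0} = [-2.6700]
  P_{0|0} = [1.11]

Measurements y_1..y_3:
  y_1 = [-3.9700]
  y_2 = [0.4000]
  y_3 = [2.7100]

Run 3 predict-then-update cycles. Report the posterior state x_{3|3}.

x_post = [0.9681]

step 1: x^-=[-2.9904]  P^-=[1.7524]  S=[2.3024]  K=[0.7611]  nu=[-0.9796]  x^+=[-3.7360]  P^+=[0.4186]
step 2: x^-=[-4.1843]  P^-=[0.8851]  S=[1.4351]  K=[0.6168]  nu=[4.5843]  x^+=[-1.3569]  P^+=[0.3392]
step 3: x^-=[-1.5197]  P^-=[0.7855]  S=[1.3355]  K=[0.5882]  nu=[4.2297]  x^+=[0.9681]  P^+=[0.3235]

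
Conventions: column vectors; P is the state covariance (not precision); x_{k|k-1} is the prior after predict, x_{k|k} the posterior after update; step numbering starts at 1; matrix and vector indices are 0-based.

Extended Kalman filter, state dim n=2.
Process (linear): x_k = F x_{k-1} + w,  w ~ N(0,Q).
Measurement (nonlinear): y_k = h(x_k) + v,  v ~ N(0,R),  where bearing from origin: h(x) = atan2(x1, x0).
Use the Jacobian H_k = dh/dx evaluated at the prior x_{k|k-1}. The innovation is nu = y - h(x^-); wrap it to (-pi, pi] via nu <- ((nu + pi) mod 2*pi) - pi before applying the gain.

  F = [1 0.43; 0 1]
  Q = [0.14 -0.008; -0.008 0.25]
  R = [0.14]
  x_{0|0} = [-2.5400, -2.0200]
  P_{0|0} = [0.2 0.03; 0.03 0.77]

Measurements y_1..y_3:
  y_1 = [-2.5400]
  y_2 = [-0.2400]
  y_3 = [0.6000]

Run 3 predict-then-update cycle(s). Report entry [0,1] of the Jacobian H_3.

step 1: x^-=[-3.4086, -2.0200]  P^-=[0.5082 0.3531; 0.3531 1.0200]  H_jac=[0.1287 -0.2171]  S=[0.1768]  K=[-0.0638; -0.9958]  nu=[0.0666]  x^+=[-3.4129, -2.0863]  P^+=[0.5075 0.3419; 0.3419 0.8447]
step 2: x^-=[-4.3100, -2.0863]  P^-=[1.0976 0.6971; 0.6971 1.0947]  H_jac=[0.0910 -0.1880]  S=[0.1639]  K=[-0.1901; -0.8684]  nu=[2.4508]  x^+=[-4.7758, -4.2145]  P^+=[1.0917 0.6700; 0.6700 0.9711]
step 3: x^-=[-6.5880, -4.2145]  P^-=[1.9875 1.0796; 1.0796 1.2211]  H_jac=[0.0689 -0.1077]  S=[0.1476]  K=[0.1400; -0.3872]  nu=[-3.1107]  x^+=[-7.0236, -3.0102]  P^+=[1.9846 1.0876; 1.0876 1.1990]

H_jac[0,1] = -0.1077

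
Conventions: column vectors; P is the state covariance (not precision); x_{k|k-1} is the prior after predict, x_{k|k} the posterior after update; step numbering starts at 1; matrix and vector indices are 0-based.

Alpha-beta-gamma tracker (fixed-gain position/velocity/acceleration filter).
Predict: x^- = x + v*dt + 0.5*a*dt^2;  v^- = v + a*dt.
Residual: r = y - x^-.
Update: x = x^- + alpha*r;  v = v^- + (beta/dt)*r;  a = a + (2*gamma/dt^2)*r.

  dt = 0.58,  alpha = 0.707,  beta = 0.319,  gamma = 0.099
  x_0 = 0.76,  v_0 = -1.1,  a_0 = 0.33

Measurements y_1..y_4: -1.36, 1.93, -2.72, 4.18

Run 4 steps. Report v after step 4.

v_post = 2.2442

step 1: x_pred=0.1775  r=-1.5375  x^+=-0.9095  v^+=-1.7542  a^+=-0.5750
step 2: x_pred=-2.0237  r=3.9537  x^+=0.7716  v^+=0.0868  a^+=1.7521
step 3: x_pred=1.1166  r=-3.8366  x^+=-1.5959  v^+=-1.0071  a^+=-0.5061
step 4: x_pred=-2.2651  r=6.4451  x^+=2.2916  v^+=2.2442  a^+=3.2874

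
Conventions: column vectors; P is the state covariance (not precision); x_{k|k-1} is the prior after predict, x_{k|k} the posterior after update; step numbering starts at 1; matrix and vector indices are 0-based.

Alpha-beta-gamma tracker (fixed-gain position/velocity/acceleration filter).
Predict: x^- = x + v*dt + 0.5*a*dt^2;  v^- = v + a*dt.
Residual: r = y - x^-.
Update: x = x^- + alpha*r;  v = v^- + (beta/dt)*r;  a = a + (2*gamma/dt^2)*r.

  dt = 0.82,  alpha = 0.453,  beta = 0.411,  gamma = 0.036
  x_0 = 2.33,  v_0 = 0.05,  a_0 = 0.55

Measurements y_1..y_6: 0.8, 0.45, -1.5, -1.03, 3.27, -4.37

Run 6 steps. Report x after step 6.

step 1: x_pred=2.5559  r=-1.7559  x^+=1.7605  v^+=-0.3791  a^+=0.3620
step 2: x_pred=1.5713  r=-1.1213  x^+=1.0634  v^+=-0.6443  a^+=0.2419
step 3: x_pred=0.6164  r=-2.1164  x^+=-0.3423  v^+=-1.5067  a^+=0.0153
step 4: x_pred=-1.5727  r=0.5427  x^+=-1.3269  v^+=-1.2221  a^+=0.0734
step 5: x_pred=-2.3043  r=5.5743  x^+=0.2208  v^+=1.6320  a^+=0.6703
step 6: x_pred=1.7844  r=-6.1544  x^+=-1.0035  v^+=-0.9031  a^+=0.0113

x_post = -1.0035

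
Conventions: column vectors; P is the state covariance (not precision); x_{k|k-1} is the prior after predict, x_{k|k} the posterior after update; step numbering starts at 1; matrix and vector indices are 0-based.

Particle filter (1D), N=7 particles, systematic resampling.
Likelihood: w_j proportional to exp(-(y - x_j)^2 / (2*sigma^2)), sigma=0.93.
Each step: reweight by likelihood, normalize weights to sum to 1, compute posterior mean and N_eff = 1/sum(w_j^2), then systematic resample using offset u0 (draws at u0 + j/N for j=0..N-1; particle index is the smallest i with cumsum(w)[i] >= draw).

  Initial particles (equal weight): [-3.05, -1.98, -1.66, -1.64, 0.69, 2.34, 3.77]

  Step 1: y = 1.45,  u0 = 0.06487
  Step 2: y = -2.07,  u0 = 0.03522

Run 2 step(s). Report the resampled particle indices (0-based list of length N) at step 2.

resampled_idx = [0, 0, 1, 1, 2, 3, 3]

step 1: w=[0.0000, 0.0008, 0.0027, 0.0029, 0.5107, 0.4512, 0.0318]  mean=1.5172  Neff=2.1485  idx=[4, 4, 4, 4, 5, 5, 5]
step 2: w=[0.2498, 0.2498, 0.2498, 0.2498, 0.0003, 0.0003, 0.0003]  mean=0.6913  Neff=4.0064  idx=[0, 0, 1, 1, 2, 3, 3]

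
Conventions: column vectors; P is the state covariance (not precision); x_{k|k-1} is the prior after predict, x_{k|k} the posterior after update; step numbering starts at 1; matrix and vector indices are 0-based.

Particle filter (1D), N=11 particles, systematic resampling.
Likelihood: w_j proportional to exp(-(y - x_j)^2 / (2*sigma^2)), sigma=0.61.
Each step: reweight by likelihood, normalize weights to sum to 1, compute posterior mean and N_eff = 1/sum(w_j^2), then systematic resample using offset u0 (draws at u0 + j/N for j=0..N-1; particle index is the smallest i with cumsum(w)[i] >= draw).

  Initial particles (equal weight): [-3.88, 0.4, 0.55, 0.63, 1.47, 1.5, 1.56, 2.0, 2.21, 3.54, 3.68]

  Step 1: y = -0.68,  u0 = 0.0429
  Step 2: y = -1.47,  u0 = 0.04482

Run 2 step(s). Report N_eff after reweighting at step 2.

step 1: w=[0.0000, 0.4696, 0.2948, 0.2244, 0.0045, 0.0038, 0.0027, 0.0001, 0.0000, 0.0000, 0.0000]  mean=0.5082  Neff=2.7942  idx=[1, 1, 1, 1, 1, 2, 2, 2, 3, 3, 3]
step 2: w=[0.1379, 0.1379, 0.1379, 0.1379, 0.1379, 0.0630, 0.0630, 0.0630, 0.0404, 0.0404, 0.0404]  mean=0.4562  Neff=8.9324  idx=[0, 0, 1, 2, 2, 3, 4, 4, 6, 7, 9]

N_eff = 8.9324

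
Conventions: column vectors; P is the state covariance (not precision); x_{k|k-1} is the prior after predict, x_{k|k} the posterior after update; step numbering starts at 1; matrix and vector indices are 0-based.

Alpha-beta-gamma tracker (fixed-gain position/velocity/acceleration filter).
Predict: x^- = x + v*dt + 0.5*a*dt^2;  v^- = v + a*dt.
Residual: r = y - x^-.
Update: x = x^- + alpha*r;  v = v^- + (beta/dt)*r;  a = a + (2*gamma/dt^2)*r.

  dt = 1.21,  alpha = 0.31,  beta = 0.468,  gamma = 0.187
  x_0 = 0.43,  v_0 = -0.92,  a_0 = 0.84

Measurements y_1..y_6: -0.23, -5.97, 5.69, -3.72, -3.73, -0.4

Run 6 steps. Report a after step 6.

step 1: x_pred=-0.0683  r=-0.1617  x^+=-0.1184  v^+=0.0338  a^+=0.7987
step 2: x_pred=0.5072  r=-6.4772  x^+=-1.5007  v^+=-1.5050  a^+=-0.8559
step 3: x_pred=-3.9483  r=9.6383  x^+=-0.9604  v^+=1.1873  a^+=1.6062
step 4: x_pred=1.6520  r=-5.3720  x^+=-0.0134  v^+=1.0530  a^+=0.2339
step 5: x_pred=1.4320  r=-5.1620  x^+=-0.1682  v^+=-0.6605  a^+=-1.0847
step 6: x_pred=-1.7615  r=1.3615  x^+=-1.3394  v^+=-1.4464  a^+=-0.7369

a_post = -0.7369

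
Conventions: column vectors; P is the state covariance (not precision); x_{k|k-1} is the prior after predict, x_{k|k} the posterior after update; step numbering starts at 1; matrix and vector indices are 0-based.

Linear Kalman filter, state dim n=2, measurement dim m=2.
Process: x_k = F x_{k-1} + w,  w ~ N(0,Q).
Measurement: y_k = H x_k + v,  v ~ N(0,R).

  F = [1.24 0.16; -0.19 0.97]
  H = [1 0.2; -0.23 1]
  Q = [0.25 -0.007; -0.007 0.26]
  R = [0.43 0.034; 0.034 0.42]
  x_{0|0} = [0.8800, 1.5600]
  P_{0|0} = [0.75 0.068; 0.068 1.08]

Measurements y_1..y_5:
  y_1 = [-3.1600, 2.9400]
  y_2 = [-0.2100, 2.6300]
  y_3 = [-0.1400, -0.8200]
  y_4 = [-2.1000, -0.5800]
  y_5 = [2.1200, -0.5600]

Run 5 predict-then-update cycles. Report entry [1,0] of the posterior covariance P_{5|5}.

step 1: x^-=[1.3408, 1.3460]  P^-=[1.4578 0.0636; 0.0636 1.2782]  S=[1.9644 0.0150; 0.0150 1.7460]  K=[0.7498 -0.1621; 0.1570 0.7223]  nu=[-4.7700, 1.9024]  x^+=[-2.5442, 1.9712]  P^+=[0.3111 0.0290; 0.0290 0.3154]
step 2: x^-=[-2.8394, 2.3955]  P^-=[0.7480 0.0026; 0.0026 0.5573]  S=[1.2013 -0.0241; -0.0241 1.0156]  K=[0.6200 -0.1521; 0.1060 0.5506]  nu=[2.1503, -0.4186]  x^+=[-1.4425, 2.3930]  P^+=[0.2581 0.0166; 0.0166 0.2387]
step 3: x^-=[-1.4059, 2.5953]  P^-=[0.6596 -0.0113; -0.0113 0.4878]  S=[1.1045 -0.0310; -0.0310 0.9479]  K=[0.5908 -0.1527; 0.0926 0.5204]  nu=[0.7468, -3.7386]  x^+=[-0.3937, 0.7190]  P^+=[0.2463 0.0126; 0.0126 0.2246]
step 4: x^-=[-0.3732, 0.7722]  P^-=[0.6395 -0.0154; -0.0154 0.4756]  S=[1.0824 -0.0327; -0.0327 0.9365]  K=[0.5834 -0.1532; 0.0892 0.5147]  nu=[-1.8813, -1.4380]  x^+=[-1.2504, -0.1358]  P^+=[0.2433 0.0115; 0.0115 0.2219]
step 5: x^-=[-1.5722, 0.1059]  P^-=[0.6344 -0.0164; -0.0164 0.4733]  S=[1.0768 -0.0329; -0.0329 0.9344]  K=[0.5814 -0.1533; 0.0884 0.5137]  nu=[3.6711, -1.0275]  x^+=[0.7197, -0.0976]  P^+=[0.2426 0.0112; 0.0112 0.2213]

P_post[1,0] = 0.0112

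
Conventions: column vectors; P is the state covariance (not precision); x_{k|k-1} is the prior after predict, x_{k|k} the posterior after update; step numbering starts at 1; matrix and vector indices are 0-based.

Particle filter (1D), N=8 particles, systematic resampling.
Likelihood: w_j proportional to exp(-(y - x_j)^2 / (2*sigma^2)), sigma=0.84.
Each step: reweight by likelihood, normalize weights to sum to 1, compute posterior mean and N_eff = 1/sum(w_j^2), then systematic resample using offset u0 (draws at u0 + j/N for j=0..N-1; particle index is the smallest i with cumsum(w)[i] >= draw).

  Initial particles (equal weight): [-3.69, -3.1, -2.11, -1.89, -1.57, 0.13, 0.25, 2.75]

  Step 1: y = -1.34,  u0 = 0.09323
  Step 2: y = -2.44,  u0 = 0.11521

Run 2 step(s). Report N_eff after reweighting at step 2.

step 1: w=[0.0068, 0.0379, 0.2233, 0.2744, 0.3274, 0.0735, 0.0567, 0.0000]  mean=-1.6226  Neff=4.1241  idx=[2, 2, 3, 3, 4, 4, 4, 6]
step 2: w=[0.1771, 0.1771, 0.1544, 0.1544, 0.1119, 0.1119, 0.1119, 0.0011]  mean=-1.8581  Neff=6.7556  idx=[0, 1, 2, 2, 3, 4, 5, 6]

N_eff = 6.7556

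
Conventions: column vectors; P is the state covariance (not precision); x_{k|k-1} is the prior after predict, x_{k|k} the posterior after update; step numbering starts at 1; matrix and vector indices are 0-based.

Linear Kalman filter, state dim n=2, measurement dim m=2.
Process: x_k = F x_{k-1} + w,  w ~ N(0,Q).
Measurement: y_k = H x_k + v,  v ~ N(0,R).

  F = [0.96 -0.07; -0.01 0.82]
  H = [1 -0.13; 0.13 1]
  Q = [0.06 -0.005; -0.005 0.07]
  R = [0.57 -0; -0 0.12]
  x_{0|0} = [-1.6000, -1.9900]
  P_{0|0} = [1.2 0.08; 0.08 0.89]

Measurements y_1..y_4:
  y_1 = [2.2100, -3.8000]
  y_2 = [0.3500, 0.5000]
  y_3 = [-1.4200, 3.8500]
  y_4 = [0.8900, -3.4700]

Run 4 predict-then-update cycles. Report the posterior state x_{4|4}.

step 1: x^-=[-1.3967, -1.6158]  P^-=[1.1595 -0.0046; -0.0046 0.6672]  S=[1.7420 0.0595; 0.0595 0.8057]  K=[0.6614 0.1326; -0.0809 0.8334]  nu=[3.3966, -2.0026]  x^+=[0.5845, -3.5596]  P^+=[0.3728 -0.0326; -0.0326 0.1042]
step 2: x^-=[0.8103, -2.9247]  P^-=[0.4085 -0.0402; -0.0402 0.1407]  S=[0.9913 -0.0047; -0.0047 0.2571]  K=[0.4176 0.0578; -0.0565 0.5257]  nu=[-0.8405, 3.3194]  x^+=[0.6511, -1.1321]  P^+=[0.2350 -0.0236; -0.0236 0.0662]
step 3: x^-=[0.7043, -0.9349]  P^-=[0.2800 -0.0297; -0.0297 0.1149]  S=[0.8597 -0.0077; -0.0077 0.2319]  K=[0.3306 0.0401; -0.0476 0.4772]  nu=[-2.2459, 4.6933]  x^+=[0.1499, 1.4117]  P^+=[0.1859 -0.0194; -0.0194 0.0598]
step 4: x^-=[0.0451, 1.1561]  P^-=[0.2342 -0.0255; -0.0255 0.1105]  S=[0.8127 -0.0090; -0.0090 0.2279]  K=[0.2927 0.0334; -0.0439 0.4688]  nu=[0.9952, -4.6320]  x^+=[0.1818, -1.0591]  P^+=[0.1646 -0.0174; -0.0174 0.0585]

x_post = [0.1818, -1.0591]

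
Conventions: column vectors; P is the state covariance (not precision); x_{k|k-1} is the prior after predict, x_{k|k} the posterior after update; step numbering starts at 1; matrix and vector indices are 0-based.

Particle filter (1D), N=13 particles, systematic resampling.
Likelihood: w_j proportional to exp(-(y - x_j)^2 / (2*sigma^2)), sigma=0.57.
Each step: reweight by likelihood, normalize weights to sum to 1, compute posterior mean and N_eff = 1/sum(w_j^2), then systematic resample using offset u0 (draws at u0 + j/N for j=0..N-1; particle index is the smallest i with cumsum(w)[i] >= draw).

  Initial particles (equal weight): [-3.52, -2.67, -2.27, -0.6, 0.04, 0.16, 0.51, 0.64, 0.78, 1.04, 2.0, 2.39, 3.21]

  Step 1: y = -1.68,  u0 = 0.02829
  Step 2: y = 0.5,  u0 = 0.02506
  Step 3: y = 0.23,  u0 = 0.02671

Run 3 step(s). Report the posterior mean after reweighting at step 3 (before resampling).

step 1: w=[0.0055, 0.2224, 0.5881, 0.1669, 0.0106, 0.0055, 0.0006, 0.0003, 0.0001, 0.0000, 0.0000, 0.0000, 0.0000]  mean=-2.0464  Neff=2.3618  idx=[1, 1, 1, 2, 2, 2, 2, 2, 2, 2, 2, 3, 3]
step 2: w=[0.0000, 0.0000, 0.0000, 0.0000, 0.0000, 0.0000, 0.0000, 0.0000, 0.0000, 0.0000, 0.0000, 0.4999, 0.4999]  mean=-0.6003  Neff=2.0008  idx=[11, 11, 11, 11, 11, 11, 11, 12, 12, 12, 12, 12, 12]
step 3: w=[0.0769, 0.0769, 0.0769, 0.0769, 0.0769, 0.0769, 0.0769, 0.0769, 0.0769, 0.0769, 0.0769, 0.0769, 0.0769]  mean=-0.6000  Neff=13.0000  idx=[0, 1, 2, 3, 4, 5, 6, 7, 8, 9, 10, 11, 12]

post_mean = -0.6000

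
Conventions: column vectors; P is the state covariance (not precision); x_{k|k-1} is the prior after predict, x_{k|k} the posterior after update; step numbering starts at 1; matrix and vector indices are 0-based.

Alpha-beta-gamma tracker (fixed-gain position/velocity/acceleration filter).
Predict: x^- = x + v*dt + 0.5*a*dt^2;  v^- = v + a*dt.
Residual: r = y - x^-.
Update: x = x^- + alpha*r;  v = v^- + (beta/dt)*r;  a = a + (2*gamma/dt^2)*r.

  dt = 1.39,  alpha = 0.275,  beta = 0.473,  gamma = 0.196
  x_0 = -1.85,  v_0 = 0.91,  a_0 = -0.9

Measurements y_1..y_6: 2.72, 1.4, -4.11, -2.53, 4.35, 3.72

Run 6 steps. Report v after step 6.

step 1: x_pred=-1.4545  r=4.1745  x^+=-0.3065  v^+=1.0795  a^+=-0.0530
step 2: x_pred=1.1428  r=0.2572  x^+=1.2135  v^+=1.0934  a^+=-0.0008
step 3: x_pred=2.7325  r=-6.8425  x^+=0.8508  v^+=-1.2362  a^+=-1.3891
step 4: x_pred=-2.2095  r=-0.3205  x^+=-2.2977  v^+=-3.2761  a^+=-1.4541
step 5: x_pred=-8.2563  r=12.6063  x^+=-4.7895  v^+=-1.0076  a^+=1.1035
step 6: x_pred=-5.1241  r=8.8441  x^+=-2.6919  v^+=3.5358  a^+=2.8979

v_post = 3.5358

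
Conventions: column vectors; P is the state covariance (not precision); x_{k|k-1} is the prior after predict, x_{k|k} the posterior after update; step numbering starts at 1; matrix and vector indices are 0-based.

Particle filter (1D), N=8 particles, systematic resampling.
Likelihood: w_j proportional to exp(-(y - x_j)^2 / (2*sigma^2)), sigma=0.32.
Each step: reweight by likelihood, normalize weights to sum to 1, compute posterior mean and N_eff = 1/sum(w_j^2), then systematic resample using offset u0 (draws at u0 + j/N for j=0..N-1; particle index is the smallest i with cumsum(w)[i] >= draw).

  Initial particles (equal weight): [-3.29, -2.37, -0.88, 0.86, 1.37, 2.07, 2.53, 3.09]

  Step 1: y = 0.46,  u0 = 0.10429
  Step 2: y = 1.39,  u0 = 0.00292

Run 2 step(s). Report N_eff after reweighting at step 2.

step 1: w=[0.0000, 0.0000, 0.0003, 0.9628, 0.0369, 0.0000, 0.0000, 0.0000]  mean=0.8782  Neff=1.0772  idx=[3, 3, 3, 3, 3, 3, 3, 4]
step 2: w=[0.0915, 0.0915, 0.0915, 0.0915, 0.0915, 0.0915, 0.0915, 0.3598]  mean=1.0435  Neff=5.3191  idx=[0, 1, 2, 4, 5, 6, 7, 7]

N_eff = 5.3191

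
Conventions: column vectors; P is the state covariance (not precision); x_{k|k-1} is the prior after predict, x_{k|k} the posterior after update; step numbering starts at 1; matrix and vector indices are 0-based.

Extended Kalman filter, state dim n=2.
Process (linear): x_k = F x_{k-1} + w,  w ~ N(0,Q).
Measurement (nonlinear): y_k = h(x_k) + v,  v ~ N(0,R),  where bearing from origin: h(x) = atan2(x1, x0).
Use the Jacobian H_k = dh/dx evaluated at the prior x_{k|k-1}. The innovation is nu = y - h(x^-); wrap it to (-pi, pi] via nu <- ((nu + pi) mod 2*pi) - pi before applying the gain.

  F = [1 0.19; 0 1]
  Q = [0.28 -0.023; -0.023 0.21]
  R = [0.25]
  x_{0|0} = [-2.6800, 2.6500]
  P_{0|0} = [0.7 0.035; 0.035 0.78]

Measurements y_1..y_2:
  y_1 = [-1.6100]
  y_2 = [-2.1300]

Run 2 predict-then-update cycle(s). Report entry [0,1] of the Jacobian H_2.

H_jac[0,1] = -0.2439

step 1: x^-=[-2.1765, 2.6500]  P^-=[1.0215 0.1602; 0.1602 0.9900]  H_jac=[-0.2253 -0.1851]  S=[0.3491]  K=[-0.7442; -0.6282]  nu=[2.4148]  x^+=[-3.9736, 1.1330]  P^+=[0.8281 -0.0030; -0.0030 0.8522]
step 2: x^-=[-3.7583, 1.1330]  P^-=[1.1377 0.1359; 0.1359 1.0622]  H_jac=[-0.0735 -0.2439]  S=[0.3242]  K=[-0.3603; -0.8299]  nu=[1.3044]  x^+=[-4.2282, 0.0505]  P^+=[1.0956 0.0390; 0.0390 0.8389]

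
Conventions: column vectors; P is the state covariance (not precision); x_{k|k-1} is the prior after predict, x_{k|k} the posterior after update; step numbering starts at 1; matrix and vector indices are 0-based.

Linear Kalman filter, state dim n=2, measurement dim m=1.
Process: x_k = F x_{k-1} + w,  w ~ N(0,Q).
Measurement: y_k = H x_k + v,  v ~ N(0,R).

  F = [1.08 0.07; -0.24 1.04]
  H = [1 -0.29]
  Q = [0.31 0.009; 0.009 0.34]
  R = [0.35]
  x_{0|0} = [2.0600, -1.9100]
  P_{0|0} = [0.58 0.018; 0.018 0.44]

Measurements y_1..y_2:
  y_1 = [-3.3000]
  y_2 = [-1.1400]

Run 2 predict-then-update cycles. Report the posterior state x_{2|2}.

step 1: x^-=[2.0911, -2.4808]  P^-=[0.9914 -0.0894; -0.0894 0.8403]  S=[1.4639]  K=[0.6949; -0.2275]  nu=[-6.1105]  x^+=[-2.1553, -1.0905]  P^+=[0.2844 0.1421; 0.1421 0.7645]
step 2: x^-=[-2.4040, -0.6168]  P^-=[0.6670 0.1481; 0.1481 1.1124]  S=[1.0246]  K=[0.6090; -0.1703]  nu=[1.0852]  x^+=[-1.7431, -0.8016]  P^+=[0.2869 0.2544; 0.2544 1.0827]

x_post = [-1.7431, -0.8016]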